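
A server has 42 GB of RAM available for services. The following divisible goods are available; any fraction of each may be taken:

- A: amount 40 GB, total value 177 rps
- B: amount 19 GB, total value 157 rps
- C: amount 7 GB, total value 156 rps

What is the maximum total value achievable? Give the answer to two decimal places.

383.80

Take in order of value per unit:
- C (156/7 per unit): all 7 → value 156, running total 156.00
- B (157/19 per unit): all 19 → value 157, running total 313.00
- A (177/40 per unit): 16 of 40 → value 16×177/40 = 70.8000, running total 383.80
Total 383.80.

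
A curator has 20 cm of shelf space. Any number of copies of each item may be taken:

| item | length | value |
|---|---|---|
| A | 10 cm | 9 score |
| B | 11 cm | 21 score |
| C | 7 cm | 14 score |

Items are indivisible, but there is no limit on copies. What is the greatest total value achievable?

35 score

Best value-per-unit is C at 14/7; filling with it alone gives 2×14 = 28.
Optimal mix: 1×B + 1×C → length 18, value 35.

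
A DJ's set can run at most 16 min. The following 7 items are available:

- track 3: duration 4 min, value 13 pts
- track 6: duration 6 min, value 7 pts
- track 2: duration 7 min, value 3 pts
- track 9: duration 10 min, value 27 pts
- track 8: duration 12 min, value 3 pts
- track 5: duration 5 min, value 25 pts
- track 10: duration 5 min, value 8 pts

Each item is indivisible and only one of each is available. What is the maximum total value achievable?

Check high-value combinations within 16 min:
- track 9+track 5: duration 10+5=15, value 27+25=52
- track 3+track 5+track 10: duration 4+5+5=14, value 13+25+8=46
- track 3+track 6+track 5: duration 4+6+5=15, value 13+7+25=45
Best: 52 pts.

52 pts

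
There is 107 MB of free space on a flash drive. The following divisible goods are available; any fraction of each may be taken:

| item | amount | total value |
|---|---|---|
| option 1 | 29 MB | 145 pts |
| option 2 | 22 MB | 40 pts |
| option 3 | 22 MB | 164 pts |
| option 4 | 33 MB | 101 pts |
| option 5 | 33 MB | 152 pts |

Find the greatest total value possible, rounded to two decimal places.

531.39

Take in order of value per unit:
- option 3 (164/22 per unit): all 22 → value 164, running total 164.00
- option 1 (145/29 per unit): all 29 → value 145, running total 309.00
- option 5 (152/33 per unit): all 33 → value 152, running total 461.00
- option 4 (101/33 per unit): 23 of 33 → value 23×101/33 = 70.3939, running total 531.39
Total 531.39.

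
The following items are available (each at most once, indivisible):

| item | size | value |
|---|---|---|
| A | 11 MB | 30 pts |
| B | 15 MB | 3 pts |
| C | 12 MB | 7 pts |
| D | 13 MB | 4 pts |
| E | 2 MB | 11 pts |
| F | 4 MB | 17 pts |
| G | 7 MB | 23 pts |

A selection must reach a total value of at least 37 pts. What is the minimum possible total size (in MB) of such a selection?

Subsets with value ≥ 37, sorted by total size:
- F+G: size 11, value 40
- E+F+G: size 13, value 51
- A+E: size 13, value 41
- A+F: size 15, value 47
Minimum size: 11 MB.

11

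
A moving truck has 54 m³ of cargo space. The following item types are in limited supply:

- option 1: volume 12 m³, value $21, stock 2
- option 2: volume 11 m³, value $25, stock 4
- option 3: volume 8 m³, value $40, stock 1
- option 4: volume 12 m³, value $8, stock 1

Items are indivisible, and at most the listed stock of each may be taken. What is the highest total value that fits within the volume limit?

Best selections within volume 54 and stock limits:
- 4×option 2 + 1×option 3: volume 52, value 140
- 1×option 1 + 3×option 2 + 1×option 3: volume 53, value 136
- 2×option 1 + 2×option 2 + 1×option 3: volume 54, value 132
- 3×option 2 + 1×option 3 + 1×option 4: volume 53, value 123
Best: $140.

$140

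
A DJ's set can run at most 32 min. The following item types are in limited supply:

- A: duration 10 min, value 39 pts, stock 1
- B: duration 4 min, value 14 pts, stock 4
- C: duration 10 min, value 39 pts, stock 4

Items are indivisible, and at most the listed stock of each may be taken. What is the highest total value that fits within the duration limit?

Best selections within duration 32 and stock limits:
- 3×B + 2×C: duration 32, value 120
- 1×A + 3×B + 1×C: duration 32, value 120
Best: 120 pts.

120 pts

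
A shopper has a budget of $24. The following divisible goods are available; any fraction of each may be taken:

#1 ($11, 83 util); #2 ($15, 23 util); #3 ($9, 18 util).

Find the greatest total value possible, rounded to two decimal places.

Take in order of value per unit:
- #1 (83/11 per unit): all 11 → value 83, running total 83.00
- #3 (18/9 per unit): all 9 → value 18, running total 101.00
- #2 (23/15 per unit): 4 of 15 → value 4×23/15 = 6.1333, running total 107.13
Total 107.13.

107.13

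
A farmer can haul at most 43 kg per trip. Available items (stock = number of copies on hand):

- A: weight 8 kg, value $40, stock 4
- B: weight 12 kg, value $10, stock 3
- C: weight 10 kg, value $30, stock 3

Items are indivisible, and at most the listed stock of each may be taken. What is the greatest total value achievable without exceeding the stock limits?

Top feasible selections:
- 4×A + 1×C: weight 42, value 190
- 4×A: weight 32, value 160
Best: $190.

$190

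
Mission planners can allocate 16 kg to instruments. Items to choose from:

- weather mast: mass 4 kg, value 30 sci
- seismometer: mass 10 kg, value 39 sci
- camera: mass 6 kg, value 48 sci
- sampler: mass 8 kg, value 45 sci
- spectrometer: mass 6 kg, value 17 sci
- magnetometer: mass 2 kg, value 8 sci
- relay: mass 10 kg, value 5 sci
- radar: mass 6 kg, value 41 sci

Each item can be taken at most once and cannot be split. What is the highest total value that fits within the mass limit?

Check high-value combinations within 16 kg:
- weather mast+camera+radar: mass 4+6+6=16, value 30+48+41=119
- camera+sampler+magnetometer: mass 6+8+2=16, value 48+45+8=101
- camera+magnetometer+radar: mass 6+2+6=14, value 48+8+41=97
- weather mast+camera+spectrometer: mass 4+6+6=16, value 30+48+17=95
Best: 119 sci.

119 sci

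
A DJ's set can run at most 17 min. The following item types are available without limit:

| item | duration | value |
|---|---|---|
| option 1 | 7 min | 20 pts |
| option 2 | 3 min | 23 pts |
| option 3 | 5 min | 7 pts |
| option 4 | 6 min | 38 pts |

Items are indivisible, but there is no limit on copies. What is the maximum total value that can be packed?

115 pts

Best value-per-unit is option 2 at 23/3, and filling with it alone uses duration 5×3=15. No mix of the others beats 5×23 = 115.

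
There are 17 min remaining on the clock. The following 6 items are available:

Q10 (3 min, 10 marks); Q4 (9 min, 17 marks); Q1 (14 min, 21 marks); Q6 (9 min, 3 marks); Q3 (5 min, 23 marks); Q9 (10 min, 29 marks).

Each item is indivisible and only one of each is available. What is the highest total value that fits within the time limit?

Check high-value combinations within 17 min:
- Q3+Q9: time 5+10=15, value 23+29=52
- Q10+Q4+Q3: time 3+9+5=17, value 10+17+23=50
- Q4+Q3: time 9+5=14, value 17+23=40
- Q10+Q9: time 3+10=13, value 10+29=39
Best: 52 marks.

52 marks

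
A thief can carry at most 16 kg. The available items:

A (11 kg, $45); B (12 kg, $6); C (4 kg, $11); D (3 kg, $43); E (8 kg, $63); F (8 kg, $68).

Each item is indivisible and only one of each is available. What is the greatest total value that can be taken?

$131

Check high-value combinations within 16 kg:
- E+F: weight 8+8=16, value 63+68=131
- C+D+F: weight 4+3+8=15, value 11+43+68=122
- C+D+E: weight 4+3+8=15, value 11+43+63=117
- D+F: weight 3+8=11, value 43+68=111
- D+E: weight 3+8=11, value 43+63=106
Best: $131.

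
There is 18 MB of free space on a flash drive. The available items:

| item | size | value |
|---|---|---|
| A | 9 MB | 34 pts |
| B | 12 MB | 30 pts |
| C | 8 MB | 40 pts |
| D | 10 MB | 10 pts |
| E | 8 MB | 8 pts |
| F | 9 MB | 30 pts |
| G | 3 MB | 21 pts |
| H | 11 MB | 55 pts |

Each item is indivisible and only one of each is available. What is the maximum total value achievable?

Check high-value combinations within 18 MB:
- G+H: size 3+11=14, value 21+55=76
- A+C: size 9+8=17, value 34+40=74
- C+F: size 8+9=17, value 40+30=70
- A+F: size 9+9=18, value 34+30=64
- C+G: size 8+3=11, value 40+21=61
Best: 76 pts.

76 pts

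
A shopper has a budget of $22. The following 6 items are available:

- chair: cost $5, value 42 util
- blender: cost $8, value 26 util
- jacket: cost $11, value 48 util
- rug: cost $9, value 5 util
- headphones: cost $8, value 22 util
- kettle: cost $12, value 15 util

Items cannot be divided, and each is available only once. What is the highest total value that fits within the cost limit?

This is a 0/1 knapsack; check combinations near the capacity.
- chair+jacket: cost 5+11=16, value 42+48=90
- chair+blender+headphones: cost 5+8+8=21, value 42+26+22=90
- blender+jacket: cost 8+11=19, value 26+48=74
Best: 90 util.

90 util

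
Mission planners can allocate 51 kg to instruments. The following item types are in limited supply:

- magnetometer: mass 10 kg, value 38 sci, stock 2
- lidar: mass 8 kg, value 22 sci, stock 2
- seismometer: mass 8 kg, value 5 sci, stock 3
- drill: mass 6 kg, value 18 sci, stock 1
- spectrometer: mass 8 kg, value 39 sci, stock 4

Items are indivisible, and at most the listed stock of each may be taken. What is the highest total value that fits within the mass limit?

216 sci

Top feasible selections:
- 1×magnetometer + 1×lidar + 4×spectrometer: mass 50, value 216
- 1×magnetometer + 1×drill + 4×spectrometer: mass 48, value 212
- 2×magnetometer + 1×drill + 3×spectrometer: mass 50, value 211
Best: 216 sci.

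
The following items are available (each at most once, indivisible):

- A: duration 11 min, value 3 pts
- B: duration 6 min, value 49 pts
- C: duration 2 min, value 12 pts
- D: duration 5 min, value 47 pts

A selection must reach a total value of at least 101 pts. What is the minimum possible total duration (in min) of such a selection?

Subsets with value ≥ 101, sorted by total duration:
- B+C+D: duration 13, value 108
- A+B+C+D: duration 24, value 111
Minimum duration: 13 min.

13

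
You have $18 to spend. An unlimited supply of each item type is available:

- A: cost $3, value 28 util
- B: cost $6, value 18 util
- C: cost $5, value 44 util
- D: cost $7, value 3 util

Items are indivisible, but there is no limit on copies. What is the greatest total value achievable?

168 util

Best value-per-unit is A at 28/3, and filling with it alone uses cost 6×3=18. No mix of the others beats 6×28 = 168.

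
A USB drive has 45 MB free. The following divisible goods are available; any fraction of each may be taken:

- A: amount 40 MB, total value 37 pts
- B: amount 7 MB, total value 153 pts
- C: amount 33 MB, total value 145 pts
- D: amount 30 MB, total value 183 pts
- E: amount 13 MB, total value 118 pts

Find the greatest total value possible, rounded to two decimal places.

Take in order of value per unit:
- B (153/7 per unit): all 7 → value 153, running total 153.00
- E (118/13 per unit): all 13 → value 118, running total 271.00
- D (183/30 per unit): 25 of 30 → value 25×183/30 = 152.5000, running total 423.50
Total 423.50.

423.50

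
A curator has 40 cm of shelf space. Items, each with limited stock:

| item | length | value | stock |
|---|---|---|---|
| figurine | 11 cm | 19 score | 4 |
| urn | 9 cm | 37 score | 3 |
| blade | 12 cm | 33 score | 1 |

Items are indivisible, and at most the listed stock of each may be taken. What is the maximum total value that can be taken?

144 score

Top feasible selections:
- 3×urn + 1×blade: length 39, value 144
- 1×figurine + 3×urn: length 38, value 130
- 2×figurine + 2×urn: length 40, value 112
Best: 144 score.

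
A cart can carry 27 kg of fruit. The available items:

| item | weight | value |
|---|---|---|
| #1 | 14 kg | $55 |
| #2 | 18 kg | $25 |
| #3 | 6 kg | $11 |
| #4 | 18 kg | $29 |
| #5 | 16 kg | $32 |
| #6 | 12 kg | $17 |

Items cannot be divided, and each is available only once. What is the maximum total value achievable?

$72

Check high-value combinations within 27 kg:
- #1+#6: weight 14+12=26, value 55+17=72
- #1+#3: weight 14+6=20, value 55+11=66
- #1: weight 14, value 55
- #3+#5: weight 6+16=22, value 11+32=43
- #3+#4: weight 6+18=24, value 11+29=40
Best: $72.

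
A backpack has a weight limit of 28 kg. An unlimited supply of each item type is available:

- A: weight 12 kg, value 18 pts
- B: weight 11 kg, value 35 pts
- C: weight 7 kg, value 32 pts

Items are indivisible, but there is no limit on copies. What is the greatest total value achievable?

128 pts

Best value-per-unit is C at 32/7, and filling with it alone uses weight 4×7=28. No mix of the others beats 4×32 = 128.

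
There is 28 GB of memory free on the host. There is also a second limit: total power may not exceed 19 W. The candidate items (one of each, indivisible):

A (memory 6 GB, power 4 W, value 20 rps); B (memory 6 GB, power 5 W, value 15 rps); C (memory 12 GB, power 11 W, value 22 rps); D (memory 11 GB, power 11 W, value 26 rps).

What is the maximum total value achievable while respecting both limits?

Feasible sets respecting both limits:
- A+D: memory 17, power 15, value 46
- A+C: memory 18, power 15, value 42
- B+D: memory 17, power 16, value 41
Best: 46 rps.

46 rps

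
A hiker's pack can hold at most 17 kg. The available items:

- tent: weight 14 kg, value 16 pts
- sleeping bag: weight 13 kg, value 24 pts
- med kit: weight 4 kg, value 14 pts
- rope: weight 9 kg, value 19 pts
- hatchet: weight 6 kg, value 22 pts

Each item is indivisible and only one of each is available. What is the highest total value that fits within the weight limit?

Check high-value combinations within 17 kg:
- rope+hatchet: weight 9+6=15, value 19+22=41
- sleeping bag+med kit: weight 13+4=17, value 24+14=38
- med kit+hatchet: weight 4+6=10, value 14+22=36
- med kit+rope: weight 4+9=13, value 14+19=33
Best: 41 pts.

41 pts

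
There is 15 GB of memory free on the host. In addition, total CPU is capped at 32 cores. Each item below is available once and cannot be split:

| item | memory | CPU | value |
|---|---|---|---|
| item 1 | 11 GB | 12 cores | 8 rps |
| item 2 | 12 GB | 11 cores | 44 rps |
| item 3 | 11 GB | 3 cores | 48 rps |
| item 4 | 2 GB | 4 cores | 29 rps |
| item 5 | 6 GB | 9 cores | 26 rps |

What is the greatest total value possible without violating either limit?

Feasible sets respecting both limits:
- item 3+item 4: memory 13, CPU 7, value 77
- item 2+item 4: memory 14, CPU 15, value 73
- item 4+item 5: memory 8, CPU 13, value 55
- item 3: memory 11, CPU 3, value 48
Best: 77 rps.

77 rps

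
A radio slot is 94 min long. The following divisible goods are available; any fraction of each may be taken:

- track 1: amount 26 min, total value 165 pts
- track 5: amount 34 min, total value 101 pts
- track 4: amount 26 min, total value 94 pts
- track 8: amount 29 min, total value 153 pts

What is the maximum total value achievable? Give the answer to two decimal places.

Take in order of value per unit:
- track 1 (165/26 per unit): all 26 → value 165, running total 165.00
- track 8 (153/29 per unit): all 29 → value 153, running total 318.00
- track 4 (94/26 per unit): all 26 → value 94, running total 412.00
- track 5 (101/34 per unit): 13 of 34 → value 13×101/34 = 38.6176, running total 450.62
Total 450.62.

450.62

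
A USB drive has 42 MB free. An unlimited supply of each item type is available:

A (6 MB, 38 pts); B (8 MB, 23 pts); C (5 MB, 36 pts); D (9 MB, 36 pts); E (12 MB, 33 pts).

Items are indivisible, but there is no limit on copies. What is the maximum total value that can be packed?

Best value-per-unit is C at 36/5; filling with it alone gives 8×36 = 288.
Optimal mix: 2×A + 6×C → size 42, value 292.

292 pts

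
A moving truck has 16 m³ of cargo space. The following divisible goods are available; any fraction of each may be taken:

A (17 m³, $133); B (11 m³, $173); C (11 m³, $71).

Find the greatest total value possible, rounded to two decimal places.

212.12

Take in order of value per unit:
- B (173/11 per unit): all 11 → value 173, running total 173.00
- A (133/17 per unit): 5 of 17 → value 5×133/17 = 39.1176, running total 212.12
Total 212.12.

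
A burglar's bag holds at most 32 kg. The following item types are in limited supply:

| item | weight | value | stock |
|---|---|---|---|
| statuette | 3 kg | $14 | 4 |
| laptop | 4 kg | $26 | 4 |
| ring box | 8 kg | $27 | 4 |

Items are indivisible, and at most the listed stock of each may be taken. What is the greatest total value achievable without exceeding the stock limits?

$161

Top feasible selections:
- 4×statuette + 3×laptop + 1×ring box: weight 32, value 161
- 4×statuette + 4×laptop: weight 28, value 160
Best: $161.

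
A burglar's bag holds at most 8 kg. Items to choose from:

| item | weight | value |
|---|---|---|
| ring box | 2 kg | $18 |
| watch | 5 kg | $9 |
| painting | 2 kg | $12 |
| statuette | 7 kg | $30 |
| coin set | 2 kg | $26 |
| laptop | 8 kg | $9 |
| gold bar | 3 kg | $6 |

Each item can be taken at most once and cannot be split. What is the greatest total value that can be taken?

Check high-value combinations within 8 kg:
- ring box+painting+coin set: weight 2+2+2=6, value 18+12+26=56
- ring box+coin set+gold bar: weight 2+2+3=7, value 18+26+6=50
- ring box+coin set: weight 2+2=4, value 18+26=44
Best: $56.

$56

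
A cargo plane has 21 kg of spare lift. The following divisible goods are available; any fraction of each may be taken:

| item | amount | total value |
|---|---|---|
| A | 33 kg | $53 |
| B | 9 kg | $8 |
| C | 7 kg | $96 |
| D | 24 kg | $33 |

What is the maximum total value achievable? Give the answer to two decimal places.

118.48

Take in order of value per unit:
- C (96/7 per unit): all 7 → value 96, running total 96.00
- A (53/33 per unit): 14 of 33 → value 14×53/33 = 22.4848, running total 118.48
Total 118.48.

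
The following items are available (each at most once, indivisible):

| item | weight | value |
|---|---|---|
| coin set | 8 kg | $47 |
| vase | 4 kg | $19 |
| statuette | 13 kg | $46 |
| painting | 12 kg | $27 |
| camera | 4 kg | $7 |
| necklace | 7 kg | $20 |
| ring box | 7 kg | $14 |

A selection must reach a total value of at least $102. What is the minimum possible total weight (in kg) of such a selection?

Subsets with value ≥ 102, sorted by total weight:
- coin set+vase+statuette: weight 25, value 112
- coin set+statuette+necklace: weight 28, value 113
Minimum weight: 25 kg.

25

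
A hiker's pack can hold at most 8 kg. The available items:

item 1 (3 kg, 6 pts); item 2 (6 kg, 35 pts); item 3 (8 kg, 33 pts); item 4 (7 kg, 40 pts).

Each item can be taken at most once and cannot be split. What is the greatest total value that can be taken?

40 pts

Check high-value combinations within 8 kg:
- item 4: weight 7, value 40
- item 2: weight 6, value 35
- item 3: weight 8, value 33
- item 1: weight 3, value 6
Best: 40 pts.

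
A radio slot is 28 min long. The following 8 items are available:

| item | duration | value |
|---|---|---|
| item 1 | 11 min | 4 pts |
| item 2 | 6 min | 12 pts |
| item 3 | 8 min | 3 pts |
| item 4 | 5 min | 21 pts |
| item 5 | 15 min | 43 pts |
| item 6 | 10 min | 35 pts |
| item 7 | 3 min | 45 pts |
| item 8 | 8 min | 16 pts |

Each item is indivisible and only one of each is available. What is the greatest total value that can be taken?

Check high-value combinations within 28 min:
- item 5+item 6+item 7: duration 15+10+3=28, value 43+35+45=123
- item 4+item 6+item 7+item 8: duration 5+10+3+8=26, value 21+35+45+16=117
- item 2+item 4+item 6+item 7: duration 6+5+10+3=24, value 12+21+35+45=113
- item 4+item 5+item 7: duration 5+15+3=23, value 21+43+45=109
Best: 123 pts.

123 pts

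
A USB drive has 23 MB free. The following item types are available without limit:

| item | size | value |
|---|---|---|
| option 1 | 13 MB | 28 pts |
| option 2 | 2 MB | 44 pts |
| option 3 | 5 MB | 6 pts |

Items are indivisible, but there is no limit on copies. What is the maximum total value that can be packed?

484 pts

Best value-per-unit is option 2 at 44/2, and filling with it alone uses size 11×2=22. No mix of the others beats 11×44 = 484.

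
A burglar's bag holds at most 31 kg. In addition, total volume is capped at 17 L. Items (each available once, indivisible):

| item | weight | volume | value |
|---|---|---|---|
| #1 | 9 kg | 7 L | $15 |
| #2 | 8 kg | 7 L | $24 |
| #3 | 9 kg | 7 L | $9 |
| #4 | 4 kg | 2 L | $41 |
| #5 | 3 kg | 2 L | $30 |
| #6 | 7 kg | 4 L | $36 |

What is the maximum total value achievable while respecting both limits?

$131

Feasible sets respecting both limits:
- #2+#4+#5+#6: weight 22, volume 15, value 131
- #1+#4+#5+#6: weight 23, volume 15, value 122
- #3+#4+#5+#6: weight 23, volume 15, value 116
Best: $131.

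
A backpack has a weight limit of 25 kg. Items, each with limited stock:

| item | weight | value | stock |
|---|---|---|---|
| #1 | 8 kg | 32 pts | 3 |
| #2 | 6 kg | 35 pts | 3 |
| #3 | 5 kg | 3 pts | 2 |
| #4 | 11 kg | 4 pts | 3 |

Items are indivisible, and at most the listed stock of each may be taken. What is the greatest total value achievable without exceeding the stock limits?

Best selections within weight 25 and stock limits:
- 3×#2 + 1×#3: weight 23, value 108
- 3×#2: weight 18, value 105
Best: 108 pts.

108 pts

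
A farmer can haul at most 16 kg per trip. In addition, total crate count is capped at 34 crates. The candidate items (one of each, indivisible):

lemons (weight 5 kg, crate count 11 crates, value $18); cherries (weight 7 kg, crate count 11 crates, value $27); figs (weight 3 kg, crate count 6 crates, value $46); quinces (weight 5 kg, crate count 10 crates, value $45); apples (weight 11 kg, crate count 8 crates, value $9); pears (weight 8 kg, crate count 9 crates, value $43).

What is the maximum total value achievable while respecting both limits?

Feasible sets respecting both limits:
- figs+quinces+pears: weight 16, crate count 25, value 134
- cherries+figs+quinces: weight 15, crate count 27, value 118
- lemons+figs+quinces: weight 13, crate count 27, value 109
- lemons+figs+pears: weight 16, crate count 26, value 107
Best: $134.

$134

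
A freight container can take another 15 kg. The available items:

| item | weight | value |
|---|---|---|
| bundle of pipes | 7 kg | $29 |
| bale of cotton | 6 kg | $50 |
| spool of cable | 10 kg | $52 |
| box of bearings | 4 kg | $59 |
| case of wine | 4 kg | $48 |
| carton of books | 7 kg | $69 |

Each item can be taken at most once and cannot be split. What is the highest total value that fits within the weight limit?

Check high-value combinations within 15 kg:
- box of bearings+case of wine+carton of books: weight 4+4+7=15, value 59+48+69=176
- bale of cotton+box of bearings+case of wine: weight 6+4+4=14, value 50+59+48=157
- bundle of pipes+box of bearings+case of wine: weight 7+4+4=15, value 29+59+48=136
- box of bearings+carton of books: weight 4+7=11, value 59+69=128
- bale of cotton+carton of books: weight 6+7=13, value 50+69=119
Best: $176.

$176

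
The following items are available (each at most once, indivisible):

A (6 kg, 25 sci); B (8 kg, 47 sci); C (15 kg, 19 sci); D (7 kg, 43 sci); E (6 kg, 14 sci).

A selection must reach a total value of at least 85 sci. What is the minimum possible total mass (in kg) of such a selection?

Subsets with value ≥ 85, sorted by total mass:
- B+D: mass 15, value 90
- A+B+E: mass 20, value 86
Minimum mass: 15 kg.

15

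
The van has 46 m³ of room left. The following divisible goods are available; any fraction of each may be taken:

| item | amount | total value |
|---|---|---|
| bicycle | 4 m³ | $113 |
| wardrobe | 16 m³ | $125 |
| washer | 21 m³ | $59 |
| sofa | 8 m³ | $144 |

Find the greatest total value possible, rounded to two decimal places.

432.57

Take in order of value per unit:
- bicycle (113/4 per unit): all 4 → value 113, running total 113.00
- sofa (144/8 per unit): all 8 → value 144, running total 257.00
- wardrobe (125/16 per unit): all 16 → value 125, running total 382.00
- washer (59/21 per unit): 18 of 21 → value 18×59/21 = 50.5714, running total 432.57
Total 432.57.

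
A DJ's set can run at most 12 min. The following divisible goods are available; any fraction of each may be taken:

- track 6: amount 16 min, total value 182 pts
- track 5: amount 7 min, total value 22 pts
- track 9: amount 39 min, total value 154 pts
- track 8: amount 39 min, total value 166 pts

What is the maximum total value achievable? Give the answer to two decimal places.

136.50

Take in order of value per unit:
- track 6 (182/16 per unit): 12 of 16 → value 12×182/16 = 136.5000, running total 136.50
Total 136.50.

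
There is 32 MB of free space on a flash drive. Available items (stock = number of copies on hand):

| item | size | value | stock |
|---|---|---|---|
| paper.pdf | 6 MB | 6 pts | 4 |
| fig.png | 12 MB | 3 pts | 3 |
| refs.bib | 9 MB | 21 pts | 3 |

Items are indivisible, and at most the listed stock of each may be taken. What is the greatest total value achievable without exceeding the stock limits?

Top feasible selections:
- 3×refs.bib: size 27, value 63
- 2×paper.pdf + 2×refs.bib: size 30, value 54
- 1×paper.pdf + 2×refs.bib: size 24, value 48
Best: 63 pts.

63 pts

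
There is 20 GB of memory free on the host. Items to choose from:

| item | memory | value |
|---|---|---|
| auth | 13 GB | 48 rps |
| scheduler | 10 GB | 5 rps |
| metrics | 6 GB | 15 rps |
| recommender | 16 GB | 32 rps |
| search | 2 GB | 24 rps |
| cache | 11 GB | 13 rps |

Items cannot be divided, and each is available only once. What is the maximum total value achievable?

Check high-value combinations within 20 GB:
- auth+search: memory 13+2=15, value 48+24=72
- auth+metrics: memory 13+6=19, value 48+15=63
- recommender+search: memory 16+2=18, value 32+24=56
Best: 72 rps.

72 rps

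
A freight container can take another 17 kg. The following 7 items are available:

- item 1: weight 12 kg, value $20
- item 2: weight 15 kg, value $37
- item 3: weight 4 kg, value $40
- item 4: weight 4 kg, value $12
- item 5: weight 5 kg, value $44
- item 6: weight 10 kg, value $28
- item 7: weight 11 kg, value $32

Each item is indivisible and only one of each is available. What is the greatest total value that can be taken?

$96

Check high-value combinations within 17 kg:
- item 3+item 4+item 5: weight 4+4+5=13, value 40+12+44=96
- item 3+item 5: weight 4+5=9, value 40+44=84
- item 5+item 7: weight 5+11=16, value 44+32=76
- item 5+item 6: weight 5+10=15, value 44+28=72
- item 3+item 7: weight 4+11=15, value 40+32=72
Best: $96.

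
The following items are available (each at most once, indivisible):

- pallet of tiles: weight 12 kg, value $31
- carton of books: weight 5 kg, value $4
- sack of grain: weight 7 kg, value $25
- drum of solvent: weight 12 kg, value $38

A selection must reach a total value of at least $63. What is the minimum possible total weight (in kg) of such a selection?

Subsets with value ≥ 63, sorted by total weight:
- sack of grain+drum of solvent: weight 19, value 63
- pallet of tiles+drum of solvent: weight 24, value 69
Minimum weight: 19 kg.

19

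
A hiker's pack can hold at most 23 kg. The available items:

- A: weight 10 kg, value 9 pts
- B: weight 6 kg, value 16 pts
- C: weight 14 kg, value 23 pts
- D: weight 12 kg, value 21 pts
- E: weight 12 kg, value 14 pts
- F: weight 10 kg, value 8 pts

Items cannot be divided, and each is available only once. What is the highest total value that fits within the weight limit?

Check high-value combinations within 23 kg:
- B+C: weight 6+14=20, value 16+23=39
- B+D: weight 6+12=18, value 16+21=37
- B+E: weight 6+12=18, value 16+14=30
- A+D: weight 10+12=22, value 9+21=30
Best: 39 pts.

39 pts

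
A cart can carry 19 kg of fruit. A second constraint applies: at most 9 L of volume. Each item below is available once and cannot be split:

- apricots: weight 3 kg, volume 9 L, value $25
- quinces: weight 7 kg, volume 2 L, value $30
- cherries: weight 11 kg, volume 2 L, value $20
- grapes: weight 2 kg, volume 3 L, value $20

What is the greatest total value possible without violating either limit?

$50

Feasible sets respecting both limits:
- quinces+cherries: weight 18, volume 4, value 50
- quinces+grapes: weight 9, volume 5, value 50
- cherries+grapes: weight 13, volume 5, value 40
- quinces: weight 7, volume 2, value 30
Best: $50.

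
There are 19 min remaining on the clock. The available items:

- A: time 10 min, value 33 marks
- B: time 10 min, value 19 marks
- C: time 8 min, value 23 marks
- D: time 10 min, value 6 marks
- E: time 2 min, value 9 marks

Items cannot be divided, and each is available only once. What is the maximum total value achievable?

Check high-value combinations within 19 min:
- A+C: time 10+8=18, value 33+23=56
- A+E: time 10+2=12, value 33+9=42
- B+C: time 10+8=18, value 19+23=42
Best: 56 marks.

56 marks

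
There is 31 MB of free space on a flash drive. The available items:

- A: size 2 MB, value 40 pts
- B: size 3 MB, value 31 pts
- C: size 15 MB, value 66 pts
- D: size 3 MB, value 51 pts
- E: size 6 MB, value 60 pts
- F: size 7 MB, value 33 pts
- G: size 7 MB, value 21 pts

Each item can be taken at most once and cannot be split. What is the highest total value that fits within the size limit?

248 pts

Check high-value combinations within 31 MB:
- A+B+C+D+E: size 2+3+15+3+6=29, value 40+31+66+51+60=248
- A+B+D+E+F+G: size 2+3+3+6+7+7=28, value 40+31+51+60+33+21=236
- A+B+C+D+F: size 2+3+15+3+7=30, value 40+31+66+51+33=221
- A+C+D+E: size 2+15+3+6=26, value 40+66+51+60=217
Best: 248 pts.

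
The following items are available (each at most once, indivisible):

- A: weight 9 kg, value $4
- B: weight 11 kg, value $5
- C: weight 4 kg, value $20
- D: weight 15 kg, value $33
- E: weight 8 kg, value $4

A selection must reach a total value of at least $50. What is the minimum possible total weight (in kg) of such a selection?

19

Subsets with value ≥ 50, sorted by total weight:
- C+D: weight 19, value 53
- C+D+E: weight 27, value 57
- A+C+D: weight 28, value 57
- B+C+D: weight 30, value 58
Minimum weight: 19 kg.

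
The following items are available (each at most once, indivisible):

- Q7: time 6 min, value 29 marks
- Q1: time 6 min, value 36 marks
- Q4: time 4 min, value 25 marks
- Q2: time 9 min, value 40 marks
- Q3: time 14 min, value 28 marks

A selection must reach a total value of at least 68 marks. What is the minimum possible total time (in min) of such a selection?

Subsets with value ≥ 68, sorted by total time:
- Q1+Q2: time 15, value 76
- Q7+Q2: time 15, value 69
- Q7+Q1+Q4: time 16, value 90
- Q1+Q4+Q2: time 19, value 101
Minimum time: 15 min.

15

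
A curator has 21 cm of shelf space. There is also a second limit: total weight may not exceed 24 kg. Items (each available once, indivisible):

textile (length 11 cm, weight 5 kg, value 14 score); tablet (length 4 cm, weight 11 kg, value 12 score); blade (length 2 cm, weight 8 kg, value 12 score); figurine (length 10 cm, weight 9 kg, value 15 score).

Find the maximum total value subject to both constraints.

Feasible sets respecting both limits:
- textile+tablet+blade: length 17, weight 24, value 38
- textile+figurine: length 21, weight 14, value 29
- tablet+figurine: length 14, weight 20, value 27
- blade+figurine: length 12, weight 17, value 27
Best: 38 score.

38 score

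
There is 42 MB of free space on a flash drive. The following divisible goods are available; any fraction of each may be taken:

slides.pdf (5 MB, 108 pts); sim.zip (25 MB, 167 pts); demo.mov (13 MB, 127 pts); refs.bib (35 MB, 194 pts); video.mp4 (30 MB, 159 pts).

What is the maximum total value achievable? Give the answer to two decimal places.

Take in order of value per unit:
- slides.pdf (108/5 per unit): all 5 → value 108, running total 108.00
- demo.mov (127/13 per unit): all 13 → value 127, running total 235.00
- sim.zip (167/25 per unit): 24 of 25 → value 24×167/25 = 160.3200, running total 395.32
Total 395.32.

395.32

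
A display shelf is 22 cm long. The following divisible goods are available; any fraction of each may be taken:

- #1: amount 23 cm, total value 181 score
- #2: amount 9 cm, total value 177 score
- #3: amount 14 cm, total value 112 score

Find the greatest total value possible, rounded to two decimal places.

281.00

Take in order of value per unit:
- #2 (177/9 per unit): all 9 → value 177, running total 177.00
- #3 (112/14 per unit): 13 of 14 → value 13×112/14 = 104.0000, running total 281.00
Total 281.00.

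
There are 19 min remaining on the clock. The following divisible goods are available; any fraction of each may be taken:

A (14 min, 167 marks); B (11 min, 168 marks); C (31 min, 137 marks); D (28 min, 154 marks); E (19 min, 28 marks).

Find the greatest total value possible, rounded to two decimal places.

Take in order of value per unit:
- B (168/11 per unit): all 11 → value 168, running total 168.00
- A (167/14 per unit): 8 of 14 → value 8×167/14 = 95.4286, running total 263.43
Total 263.43.

263.43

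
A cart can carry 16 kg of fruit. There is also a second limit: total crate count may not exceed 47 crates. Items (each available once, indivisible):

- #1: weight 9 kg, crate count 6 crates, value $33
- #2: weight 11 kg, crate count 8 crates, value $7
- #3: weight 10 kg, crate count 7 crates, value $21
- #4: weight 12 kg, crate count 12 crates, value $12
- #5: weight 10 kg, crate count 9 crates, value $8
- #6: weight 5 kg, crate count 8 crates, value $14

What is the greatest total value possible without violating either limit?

Feasible sets respecting both limits:
- #1+#6: weight 14, crate count 14, value 47
- #3+#6: weight 15, crate count 15, value 35
- #1: weight 9, crate count 6, value 33
- #5+#6: weight 15, crate count 17, value 22
Best: $47.

$47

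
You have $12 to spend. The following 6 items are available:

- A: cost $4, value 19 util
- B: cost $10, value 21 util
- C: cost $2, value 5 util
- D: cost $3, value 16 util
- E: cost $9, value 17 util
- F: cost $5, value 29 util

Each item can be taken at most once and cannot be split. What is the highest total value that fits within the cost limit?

64 util

Check high-value combinations within $12:
- A+D+F: cost 4+3+5=12, value 19+16+29=64
- A+C+F: cost 4+2+5=11, value 19+5+29=53
- C+D+F: cost 2+3+5=10, value 5+16+29=50
- A+F: cost 4+5=9, value 19+29=48
- D+F: cost 3+5=8, value 16+29=45
Best: 64 util.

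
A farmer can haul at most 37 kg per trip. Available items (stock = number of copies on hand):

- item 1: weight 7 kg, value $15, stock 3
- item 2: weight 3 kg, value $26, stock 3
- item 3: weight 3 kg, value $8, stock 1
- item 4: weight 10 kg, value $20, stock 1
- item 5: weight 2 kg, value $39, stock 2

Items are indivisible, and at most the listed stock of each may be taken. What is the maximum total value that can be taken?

$209

Best selections within weight 37 and stock limits:
- 3×item 1 + 3×item 2 + 1×item 3 + 2×item 5: weight 37, value 209
- 2×item 1 + 3×item 2 + 1×item 4 + 2×item 5: weight 37, value 206
Best: $209.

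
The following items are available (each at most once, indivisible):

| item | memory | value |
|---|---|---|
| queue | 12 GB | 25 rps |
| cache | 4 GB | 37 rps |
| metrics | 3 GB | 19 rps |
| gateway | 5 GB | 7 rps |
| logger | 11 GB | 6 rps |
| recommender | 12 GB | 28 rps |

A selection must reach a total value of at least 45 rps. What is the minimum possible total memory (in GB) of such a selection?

Subsets with value ≥ 45, sorted by total memory:
- cache+metrics: memory 7, value 56
- cache+metrics+gateway: memory 12, value 63
- metrics+recommender: memory 15, value 47
- cache+recommender: memory 16, value 65
Minimum memory: 7 GB.

7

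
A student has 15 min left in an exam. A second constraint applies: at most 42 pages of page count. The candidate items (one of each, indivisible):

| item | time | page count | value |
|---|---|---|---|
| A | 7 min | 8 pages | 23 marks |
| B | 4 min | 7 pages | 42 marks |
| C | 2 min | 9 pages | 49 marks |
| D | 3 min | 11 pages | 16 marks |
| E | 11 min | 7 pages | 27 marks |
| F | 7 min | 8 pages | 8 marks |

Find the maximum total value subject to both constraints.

Feasible sets respecting both limits:
- A+B+C: time 13, page count 24, value 114
- B+C+D: time 9, page count 27, value 107
- B+C+F: time 13, page count 24, value 99
Best: 114 marks.

114 marks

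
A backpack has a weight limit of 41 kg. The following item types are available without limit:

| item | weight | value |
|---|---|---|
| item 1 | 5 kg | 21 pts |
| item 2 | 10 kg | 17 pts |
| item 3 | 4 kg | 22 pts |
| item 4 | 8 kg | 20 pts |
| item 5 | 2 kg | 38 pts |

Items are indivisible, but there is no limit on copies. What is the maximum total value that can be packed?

Best value-per-unit is item 5 at 38/2, and filling with it alone uses weight 20×2=40. No mix of the others beats 20×38 = 760.

760 pts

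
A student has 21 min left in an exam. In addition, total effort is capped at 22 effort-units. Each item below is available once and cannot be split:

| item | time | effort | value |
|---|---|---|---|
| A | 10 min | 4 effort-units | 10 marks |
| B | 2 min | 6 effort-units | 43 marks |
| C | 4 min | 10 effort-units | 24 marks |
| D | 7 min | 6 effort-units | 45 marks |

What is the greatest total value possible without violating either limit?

Feasible sets respecting both limits:
- B+C+D: time 13, effort 22, value 112
- A+B+D: time 19, effort 16, value 98
- B+D: time 9, effort 12, value 88
- A+C+D: time 21, effort 20, value 79
Best: 112 marks.

112 marks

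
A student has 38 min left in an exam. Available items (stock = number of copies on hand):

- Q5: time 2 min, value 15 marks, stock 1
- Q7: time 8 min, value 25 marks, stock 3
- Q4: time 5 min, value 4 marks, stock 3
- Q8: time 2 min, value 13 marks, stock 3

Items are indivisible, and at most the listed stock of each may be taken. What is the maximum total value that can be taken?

Top feasible selections:
- 1×Q5 + 3×Q7 + 1×Q4 + 3×Q8: time 37, value 133
- 1×Q5 + 3×Q7 + 3×Q8: time 32, value 129
- 1×Q5 + 3×Q7 + 1×Q4 + 2×Q8: time 35, value 120
- 3×Q7 + 1×Q4 + 3×Q8: time 35, value 118
Best: 133 marks.

133 marks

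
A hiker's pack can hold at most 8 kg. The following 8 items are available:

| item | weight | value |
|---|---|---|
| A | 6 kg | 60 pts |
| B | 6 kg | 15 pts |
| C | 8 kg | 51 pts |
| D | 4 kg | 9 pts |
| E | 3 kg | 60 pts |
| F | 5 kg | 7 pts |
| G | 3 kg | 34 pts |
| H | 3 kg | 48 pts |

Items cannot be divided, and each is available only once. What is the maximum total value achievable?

108 pts

Check high-value combinations within 8 kg:
- E+H: weight 3+3=6, value 60+48=108
- E+G: weight 3+3=6, value 60+34=94
- G+H: weight 3+3=6, value 34+48=82
- D+E: weight 4+3=7, value 9+60=69
Best: 108 pts.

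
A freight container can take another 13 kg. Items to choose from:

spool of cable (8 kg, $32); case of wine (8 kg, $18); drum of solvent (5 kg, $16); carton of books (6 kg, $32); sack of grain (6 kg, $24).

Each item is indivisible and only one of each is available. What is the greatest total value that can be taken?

This is a 0/1 knapsack; check combinations near the capacity.
- carton of books+sack of grain: weight 6+6=12, value 32+24=56
- drum of solvent+carton of books: weight 5+6=11, value 16+32=48
- spool of cable+drum of solvent: weight 8+5=13, value 32+16=48
Best: $56.

$56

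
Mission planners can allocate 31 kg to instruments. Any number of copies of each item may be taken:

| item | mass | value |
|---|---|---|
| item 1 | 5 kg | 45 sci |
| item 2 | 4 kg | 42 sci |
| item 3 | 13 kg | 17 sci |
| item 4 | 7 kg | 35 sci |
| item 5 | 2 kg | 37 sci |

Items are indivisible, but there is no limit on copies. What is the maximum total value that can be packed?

Best value-per-unit is item 5 at 37/2, and filling with it alone uses mass 15×2=30. No mix of the others beats 15×37 = 555.

555 sci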